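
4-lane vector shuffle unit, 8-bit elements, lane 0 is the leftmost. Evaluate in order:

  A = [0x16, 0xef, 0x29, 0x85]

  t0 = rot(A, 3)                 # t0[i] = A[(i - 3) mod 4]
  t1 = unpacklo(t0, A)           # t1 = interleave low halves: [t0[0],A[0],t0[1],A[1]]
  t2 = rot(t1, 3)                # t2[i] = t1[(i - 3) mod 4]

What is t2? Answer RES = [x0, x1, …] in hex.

  t0: ef 29 85 16
  t1: ef 16 29 ef
  t2: 16 29 ef ef

RES = [0x16, 0x29, 0xef, 0xef]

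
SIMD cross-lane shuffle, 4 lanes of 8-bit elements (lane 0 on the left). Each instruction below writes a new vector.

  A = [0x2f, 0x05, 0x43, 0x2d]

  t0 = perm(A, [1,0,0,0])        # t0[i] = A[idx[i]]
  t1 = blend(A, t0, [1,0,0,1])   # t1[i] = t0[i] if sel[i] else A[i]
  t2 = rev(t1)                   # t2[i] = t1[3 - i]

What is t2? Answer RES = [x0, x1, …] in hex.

RES = [ 0x2f  0x43  0x05  0x05 ]

→ t0 |05|2f|2f|2f|
→ t1 |05|05|43|2f|
→ t2 |2f|43|05|05|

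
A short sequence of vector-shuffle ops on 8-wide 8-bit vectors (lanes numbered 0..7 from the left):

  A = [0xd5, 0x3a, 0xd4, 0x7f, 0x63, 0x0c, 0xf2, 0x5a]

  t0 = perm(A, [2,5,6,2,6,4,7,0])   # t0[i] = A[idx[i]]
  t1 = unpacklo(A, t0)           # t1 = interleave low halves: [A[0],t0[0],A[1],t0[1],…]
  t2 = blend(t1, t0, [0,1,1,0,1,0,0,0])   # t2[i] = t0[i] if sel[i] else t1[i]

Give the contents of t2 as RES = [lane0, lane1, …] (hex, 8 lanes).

  t0: d4 0c f2 d4 f2 63 5a d5
  t1: d5 d4 3a 0c d4 f2 7f d4
  t2: d5 0c f2 0c f2 f2 7f d4

RES = [0xd5, 0x0c, 0xf2, 0x0c, 0xf2, 0xf2, 0x7f, 0xd4]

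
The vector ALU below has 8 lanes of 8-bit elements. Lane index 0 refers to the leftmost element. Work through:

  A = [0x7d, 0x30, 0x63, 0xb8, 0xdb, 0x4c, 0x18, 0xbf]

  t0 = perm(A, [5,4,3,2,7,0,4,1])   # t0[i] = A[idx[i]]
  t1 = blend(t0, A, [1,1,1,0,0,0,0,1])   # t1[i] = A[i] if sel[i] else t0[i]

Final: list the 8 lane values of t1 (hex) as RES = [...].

  t0: 4c db b8 63 bf 7d db 30
  t1: 7d 30 63 63 bf 7d db bf

RES = [0x7d, 0x30, 0x63, 0x63, 0xbf, 0x7d, 0xdb, 0xbf]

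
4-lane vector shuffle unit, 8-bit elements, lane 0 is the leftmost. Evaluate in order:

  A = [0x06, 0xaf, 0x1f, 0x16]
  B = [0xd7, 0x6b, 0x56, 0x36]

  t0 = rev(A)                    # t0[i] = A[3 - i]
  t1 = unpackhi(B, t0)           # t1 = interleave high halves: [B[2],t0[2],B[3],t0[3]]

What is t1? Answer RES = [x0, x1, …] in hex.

RES = [ 0x56  0xaf  0x36  0x06 ]

  t0: 16 1f af 06
  t1: 56 af 36 06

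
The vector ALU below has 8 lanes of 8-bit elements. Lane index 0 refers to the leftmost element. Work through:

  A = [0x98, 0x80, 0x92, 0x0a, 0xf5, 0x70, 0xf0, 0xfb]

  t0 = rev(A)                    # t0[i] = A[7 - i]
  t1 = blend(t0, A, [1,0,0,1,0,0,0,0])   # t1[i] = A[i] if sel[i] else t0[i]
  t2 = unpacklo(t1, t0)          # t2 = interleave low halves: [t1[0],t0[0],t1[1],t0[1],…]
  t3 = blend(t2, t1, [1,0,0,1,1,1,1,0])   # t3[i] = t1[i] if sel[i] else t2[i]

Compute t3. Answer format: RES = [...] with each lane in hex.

  t0: fb f0 70 f5 0a 92 80 98
  t1: 98 f0 70 0a 0a 92 80 98
  t2: 98 fb f0 f0 70 70 0a f5
  t3: 98 fb f0 0a 0a 92 80 f5

RES = [ 0x98  0xfb  0xf0  0x0a  0x0a  0x92  0x80  0xf5 ]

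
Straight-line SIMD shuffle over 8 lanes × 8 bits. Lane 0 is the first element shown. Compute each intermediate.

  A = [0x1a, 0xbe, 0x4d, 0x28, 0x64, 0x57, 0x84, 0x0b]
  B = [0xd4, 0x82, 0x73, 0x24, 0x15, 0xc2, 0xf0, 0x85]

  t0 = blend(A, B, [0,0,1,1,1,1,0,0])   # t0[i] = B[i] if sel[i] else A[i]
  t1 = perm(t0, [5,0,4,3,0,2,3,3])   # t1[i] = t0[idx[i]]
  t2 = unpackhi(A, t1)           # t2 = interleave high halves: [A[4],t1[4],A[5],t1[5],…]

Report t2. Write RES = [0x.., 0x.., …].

  t0: 1a be 73 24 15 c2 84 0b
  t1: c2 1a 15 24 1a 73 24 24
  t2: 64 1a 57 73 84 24 0b 24

RES = [ 0x64  0x1a  0x57  0x73  0x84  0x24  0x0b  0x24 ]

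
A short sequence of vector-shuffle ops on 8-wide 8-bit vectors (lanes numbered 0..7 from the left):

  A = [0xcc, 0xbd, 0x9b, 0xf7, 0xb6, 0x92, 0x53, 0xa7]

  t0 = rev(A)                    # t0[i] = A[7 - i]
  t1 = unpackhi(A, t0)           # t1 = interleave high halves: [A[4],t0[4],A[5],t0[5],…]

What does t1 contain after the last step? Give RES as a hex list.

  t0: a7 53 92 b6 f7 9b bd cc
  t1: b6 f7 92 9b 53 bd a7 cc

RES = [0xb6, 0xf7, 0x92, 0x9b, 0x53, 0xbd, 0xa7, 0xcc]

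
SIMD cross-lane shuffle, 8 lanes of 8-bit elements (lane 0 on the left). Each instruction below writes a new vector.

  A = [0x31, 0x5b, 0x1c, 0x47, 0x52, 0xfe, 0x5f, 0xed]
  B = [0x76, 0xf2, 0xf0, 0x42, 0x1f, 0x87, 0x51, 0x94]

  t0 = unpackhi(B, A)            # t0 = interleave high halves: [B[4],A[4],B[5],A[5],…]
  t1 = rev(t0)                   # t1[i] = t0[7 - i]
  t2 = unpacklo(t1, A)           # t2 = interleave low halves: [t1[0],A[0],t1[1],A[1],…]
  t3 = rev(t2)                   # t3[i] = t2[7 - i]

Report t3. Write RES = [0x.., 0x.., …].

RES = [0x47, 0x51, 0x1c, 0x5f, 0x5b, 0x94, 0x31, 0xed]

  t0: 1f 52 87 fe 51 5f 94 ed
  t1: ed 94 5f 51 fe 87 52 1f
  t2: ed 31 94 5b 5f 1c 51 47
  t3: 47 51 1c 5f 5b 94 31 ed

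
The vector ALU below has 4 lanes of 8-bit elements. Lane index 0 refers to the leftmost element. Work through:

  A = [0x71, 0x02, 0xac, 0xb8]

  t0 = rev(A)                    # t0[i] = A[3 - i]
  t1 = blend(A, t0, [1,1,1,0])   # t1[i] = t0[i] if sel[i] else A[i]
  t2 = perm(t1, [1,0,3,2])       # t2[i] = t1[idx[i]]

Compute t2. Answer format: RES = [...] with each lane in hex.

RES = [0xac, 0xb8, 0xb8, 0x02]

t0 = [0xb8, 0xac, 0x02, 0x71]
t1 = [0xb8, 0xac, 0x02, 0xb8]
t2 = [0xac, 0xb8, 0xb8, 0x02]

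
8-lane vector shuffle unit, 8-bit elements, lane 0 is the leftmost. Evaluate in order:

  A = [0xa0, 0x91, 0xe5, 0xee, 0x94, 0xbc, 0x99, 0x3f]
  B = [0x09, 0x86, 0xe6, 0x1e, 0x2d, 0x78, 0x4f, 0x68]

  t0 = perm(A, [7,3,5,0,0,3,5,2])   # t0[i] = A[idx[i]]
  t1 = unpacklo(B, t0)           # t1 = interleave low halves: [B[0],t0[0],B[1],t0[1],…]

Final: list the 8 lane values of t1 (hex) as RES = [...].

RES = [0x09, 0x3f, 0x86, 0xee, 0xe6, 0xbc, 0x1e, 0xa0]

t0 = [0x3f, 0xee, 0xbc, 0xa0, 0xa0, 0xee, 0xbc, 0xe5]
t1 = [0x09, 0x3f, 0x86, 0xee, 0xe6, 0xbc, 0x1e, 0xa0]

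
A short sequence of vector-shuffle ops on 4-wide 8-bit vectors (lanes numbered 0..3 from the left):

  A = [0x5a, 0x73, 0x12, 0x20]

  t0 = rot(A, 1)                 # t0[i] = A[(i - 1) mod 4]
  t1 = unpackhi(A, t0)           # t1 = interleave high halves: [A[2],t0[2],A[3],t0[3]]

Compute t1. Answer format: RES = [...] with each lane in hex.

  t0: 20 5a 73 12
  t1: 12 73 20 12

RES = [0x12, 0x73, 0x20, 0x12]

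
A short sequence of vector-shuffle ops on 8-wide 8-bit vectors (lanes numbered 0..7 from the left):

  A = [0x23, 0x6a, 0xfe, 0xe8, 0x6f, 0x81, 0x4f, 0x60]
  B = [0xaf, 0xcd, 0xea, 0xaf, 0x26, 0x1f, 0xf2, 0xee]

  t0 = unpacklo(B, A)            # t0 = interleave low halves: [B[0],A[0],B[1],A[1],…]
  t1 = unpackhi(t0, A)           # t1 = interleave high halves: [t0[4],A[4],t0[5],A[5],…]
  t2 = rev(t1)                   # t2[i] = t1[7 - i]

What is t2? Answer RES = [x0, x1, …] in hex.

→ t0 |af|23|cd|6a|ea|fe|af|e8|
→ t1 |ea|6f|fe|81|af|4f|e8|60|
→ t2 |60|e8|4f|af|81|fe|6f|ea|

RES = [0x60, 0xe8, 0x4f, 0xaf, 0x81, 0xfe, 0x6f, 0xea]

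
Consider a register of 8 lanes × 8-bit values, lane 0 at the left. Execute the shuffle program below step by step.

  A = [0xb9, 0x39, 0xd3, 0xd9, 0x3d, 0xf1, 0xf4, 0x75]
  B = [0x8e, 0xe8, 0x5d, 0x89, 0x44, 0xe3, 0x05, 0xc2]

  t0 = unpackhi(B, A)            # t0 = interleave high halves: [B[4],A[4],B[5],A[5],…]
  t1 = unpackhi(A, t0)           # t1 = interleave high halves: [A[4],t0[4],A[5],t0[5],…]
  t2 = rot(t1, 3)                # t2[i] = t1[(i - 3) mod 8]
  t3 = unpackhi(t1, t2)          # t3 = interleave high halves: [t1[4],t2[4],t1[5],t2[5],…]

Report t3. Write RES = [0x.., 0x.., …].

t0 = [0x44, 0x3d, 0xe3, 0xf1, 0x05, 0xf4, 0xc2, 0x75]
t1 = [0x3d, 0x05, 0xf1, 0xf4, 0xf4, 0xc2, 0x75, 0x75]
t2 = [0xc2, 0x75, 0x75, 0x3d, 0x05, 0xf1, 0xf4, 0xf4]
t3 = [0xf4, 0x05, 0xc2, 0xf1, 0x75, 0xf4, 0x75, 0xf4]

RES = [ 0xf4  0x05  0xc2  0xf1  0x75  0xf4  0x75  0xf4 ]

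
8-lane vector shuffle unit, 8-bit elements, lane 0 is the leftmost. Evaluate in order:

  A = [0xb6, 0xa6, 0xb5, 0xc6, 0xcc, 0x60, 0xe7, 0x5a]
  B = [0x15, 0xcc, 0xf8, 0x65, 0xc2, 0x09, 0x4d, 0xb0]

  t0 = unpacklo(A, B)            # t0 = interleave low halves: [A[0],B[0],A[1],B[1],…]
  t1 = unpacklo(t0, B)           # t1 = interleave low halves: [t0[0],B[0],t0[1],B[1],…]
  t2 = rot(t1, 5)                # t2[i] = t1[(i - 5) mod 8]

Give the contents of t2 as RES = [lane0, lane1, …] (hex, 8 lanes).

  t0: b6 15 a6 cc b5 f8 c6 65
  t1: b6 15 15 cc a6 f8 cc 65
  t2: cc a6 f8 cc 65 b6 15 15

RES = [ 0xcc  0xa6  0xf8  0xcc  0x65  0xb6  0x15  0x15 ]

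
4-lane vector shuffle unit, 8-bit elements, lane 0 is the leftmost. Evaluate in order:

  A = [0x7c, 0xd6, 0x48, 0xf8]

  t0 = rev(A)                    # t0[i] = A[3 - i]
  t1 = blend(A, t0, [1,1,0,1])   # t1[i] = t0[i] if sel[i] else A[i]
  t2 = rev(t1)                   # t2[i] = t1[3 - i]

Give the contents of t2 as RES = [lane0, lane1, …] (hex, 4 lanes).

RES = [ 0x7c  0x48  0x48  0xf8 ]

→ t0 |f8|48|d6|7c|
→ t1 |f8|48|48|7c|
→ t2 |7c|48|48|f8|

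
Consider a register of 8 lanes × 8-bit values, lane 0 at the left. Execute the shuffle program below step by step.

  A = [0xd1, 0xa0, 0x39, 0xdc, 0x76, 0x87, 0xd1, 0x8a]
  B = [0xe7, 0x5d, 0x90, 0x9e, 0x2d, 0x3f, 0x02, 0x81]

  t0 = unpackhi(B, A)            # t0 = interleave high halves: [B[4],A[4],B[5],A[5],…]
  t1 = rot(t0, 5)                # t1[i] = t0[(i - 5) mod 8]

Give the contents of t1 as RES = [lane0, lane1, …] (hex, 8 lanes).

RES = [ 0x87  0x02  0xd1  0x81  0x8a  0x2d  0x76  0x3f ]

  t0: 2d 76 3f 87 02 d1 81 8a
  t1: 87 02 d1 81 8a 2d 76 3f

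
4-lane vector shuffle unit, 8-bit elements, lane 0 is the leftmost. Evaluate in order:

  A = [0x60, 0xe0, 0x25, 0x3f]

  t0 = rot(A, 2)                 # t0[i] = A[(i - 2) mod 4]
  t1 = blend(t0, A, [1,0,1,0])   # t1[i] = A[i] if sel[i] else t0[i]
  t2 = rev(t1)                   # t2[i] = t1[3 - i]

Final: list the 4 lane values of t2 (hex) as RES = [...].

RES = [0xe0, 0x25, 0x3f, 0x60]

  t0: 25 3f 60 e0
  t1: 60 3f 25 e0
  t2: e0 25 3f 60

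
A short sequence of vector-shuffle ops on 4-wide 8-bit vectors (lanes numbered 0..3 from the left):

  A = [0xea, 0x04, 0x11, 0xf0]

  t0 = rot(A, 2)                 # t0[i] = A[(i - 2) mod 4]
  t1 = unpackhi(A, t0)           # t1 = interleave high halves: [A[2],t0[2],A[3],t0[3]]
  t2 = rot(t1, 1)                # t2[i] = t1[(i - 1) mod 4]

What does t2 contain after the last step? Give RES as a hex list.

RES = [ 0x04  0x11  0xea  0xf0 ]

→ t0 |11|f0|ea|04|
→ t1 |11|ea|f0|04|
→ t2 |04|11|ea|f0|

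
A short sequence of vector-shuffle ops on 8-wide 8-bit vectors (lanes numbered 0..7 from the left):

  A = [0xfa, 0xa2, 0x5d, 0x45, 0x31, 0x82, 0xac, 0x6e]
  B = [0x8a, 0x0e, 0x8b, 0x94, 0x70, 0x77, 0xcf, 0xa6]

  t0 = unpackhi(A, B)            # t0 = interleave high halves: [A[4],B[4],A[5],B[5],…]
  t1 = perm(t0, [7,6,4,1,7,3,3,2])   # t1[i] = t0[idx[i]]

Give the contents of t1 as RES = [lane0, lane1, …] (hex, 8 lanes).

RES = [ 0xa6  0x6e  0xac  0x70  0xa6  0x77  0x77  0x82 ]

  t0: 31 70 82 77 ac cf 6e a6
  t1: a6 6e ac 70 a6 77 77 82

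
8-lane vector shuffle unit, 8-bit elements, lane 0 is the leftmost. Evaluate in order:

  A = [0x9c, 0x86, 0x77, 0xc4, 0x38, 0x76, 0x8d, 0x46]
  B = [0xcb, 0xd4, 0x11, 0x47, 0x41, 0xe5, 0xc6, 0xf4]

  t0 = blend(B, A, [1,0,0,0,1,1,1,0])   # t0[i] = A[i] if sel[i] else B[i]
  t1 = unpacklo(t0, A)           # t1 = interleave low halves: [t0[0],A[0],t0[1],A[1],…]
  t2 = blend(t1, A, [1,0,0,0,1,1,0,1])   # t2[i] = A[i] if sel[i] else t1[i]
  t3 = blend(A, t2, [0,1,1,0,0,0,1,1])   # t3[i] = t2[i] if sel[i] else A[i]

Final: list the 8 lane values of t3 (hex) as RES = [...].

→ t0 |9c|d4|11|47|38|76|8d|f4|
→ t1 |9c|9c|d4|86|11|77|47|c4|
→ t2 |9c|9c|d4|86|38|76|47|46|
→ t3 |9c|9c|d4|c4|38|76|47|46|

RES = [ 0x9c  0x9c  0xd4  0xc4  0x38  0x76  0x47  0x46 ]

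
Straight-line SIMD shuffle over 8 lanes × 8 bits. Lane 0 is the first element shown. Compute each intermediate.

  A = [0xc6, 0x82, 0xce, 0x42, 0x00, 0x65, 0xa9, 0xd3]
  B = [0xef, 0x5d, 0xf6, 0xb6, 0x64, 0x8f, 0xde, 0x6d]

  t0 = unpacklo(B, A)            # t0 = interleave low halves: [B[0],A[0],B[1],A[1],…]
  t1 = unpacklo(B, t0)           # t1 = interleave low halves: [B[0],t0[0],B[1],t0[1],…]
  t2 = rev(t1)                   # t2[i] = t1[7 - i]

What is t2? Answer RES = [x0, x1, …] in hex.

→ t0 |ef|c6|5d|82|f6|ce|b6|42|
→ t1 |ef|ef|5d|c6|f6|5d|b6|82|
→ t2 |82|b6|5d|f6|c6|5d|ef|ef|

RES = [0x82, 0xb6, 0x5d, 0xf6, 0xc6, 0x5d, 0xef, 0xef]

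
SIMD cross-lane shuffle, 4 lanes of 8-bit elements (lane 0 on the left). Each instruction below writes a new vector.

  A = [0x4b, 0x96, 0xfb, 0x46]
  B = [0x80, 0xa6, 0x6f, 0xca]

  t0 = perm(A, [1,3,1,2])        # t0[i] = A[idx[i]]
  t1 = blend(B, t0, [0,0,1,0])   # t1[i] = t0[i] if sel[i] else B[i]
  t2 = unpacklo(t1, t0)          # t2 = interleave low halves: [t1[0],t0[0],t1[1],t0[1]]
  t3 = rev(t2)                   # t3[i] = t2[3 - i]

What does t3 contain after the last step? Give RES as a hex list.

RES = [0x46, 0xa6, 0x96, 0x80]

t0 = [0x96, 0x46, 0x96, 0xfb]
t1 = [0x80, 0xa6, 0x96, 0xca]
t2 = [0x80, 0x96, 0xa6, 0x46]
t3 = [0x46, 0xa6, 0x96, 0x80]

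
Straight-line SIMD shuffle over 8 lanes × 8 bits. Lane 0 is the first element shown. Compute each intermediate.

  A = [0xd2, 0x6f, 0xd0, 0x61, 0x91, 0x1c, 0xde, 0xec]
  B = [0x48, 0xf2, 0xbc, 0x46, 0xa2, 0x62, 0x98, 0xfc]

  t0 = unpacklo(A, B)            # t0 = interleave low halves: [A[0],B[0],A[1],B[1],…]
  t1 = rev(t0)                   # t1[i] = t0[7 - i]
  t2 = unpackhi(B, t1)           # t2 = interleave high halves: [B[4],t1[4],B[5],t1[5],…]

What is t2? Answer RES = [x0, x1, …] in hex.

RES = [ 0xa2  0xf2  0x62  0x6f  0x98  0x48  0xfc  0xd2 ]

t0 = [0xd2, 0x48, 0x6f, 0xf2, 0xd0, 0xbc, 0x61, 0x46]
t1 = [0x46, 0x61, 0xbc, 0xd0, 0xf2, 0x6f, 0x48, 0xd2]
t2 = [0xa2, 0xf2, 0x62, 0x6f, 0x98, 0x48, 0xfc, 0xd2]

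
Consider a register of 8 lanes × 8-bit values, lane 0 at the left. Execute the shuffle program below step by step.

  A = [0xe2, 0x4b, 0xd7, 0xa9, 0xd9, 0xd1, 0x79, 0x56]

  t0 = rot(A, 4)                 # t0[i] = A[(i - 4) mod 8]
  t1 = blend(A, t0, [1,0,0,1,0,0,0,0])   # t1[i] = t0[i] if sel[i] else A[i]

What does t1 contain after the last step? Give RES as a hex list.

→ t0 |d9|d1|79|56|e2|4b|d7|a9|
→ t1 |d9|4b|d7|56|d9|d1|79|56|

RES = [ 0xd9  0x4b  0xd7  0x56  0xd9  0xd1  0x79  0x56 ]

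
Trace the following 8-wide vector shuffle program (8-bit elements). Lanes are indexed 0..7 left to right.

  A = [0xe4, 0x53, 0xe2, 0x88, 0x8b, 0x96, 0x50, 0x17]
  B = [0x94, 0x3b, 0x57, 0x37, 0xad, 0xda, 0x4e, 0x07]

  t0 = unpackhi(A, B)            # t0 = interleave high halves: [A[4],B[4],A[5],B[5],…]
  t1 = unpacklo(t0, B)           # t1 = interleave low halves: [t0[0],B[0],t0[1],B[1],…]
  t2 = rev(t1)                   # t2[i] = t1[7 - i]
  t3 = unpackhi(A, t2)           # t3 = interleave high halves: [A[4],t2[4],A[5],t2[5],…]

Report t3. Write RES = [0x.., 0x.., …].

t0 = [0x8b, 0xad, 0x96, 0xda, 0x50, 0x4e, 0x17, 0x07]
t1 = [0x8b, 0x94, 0xad, 0x3b, 0x96, 0x57, 0xda, 0x37]
t2 = [0x37, 0xda, 0x57, 0x96, 0x3b, 0xad, 0x94, 0x8b]
t3 = [0x8b, 0x3b, 0x96, 0xad, 0x50, 0x94, 0x17, 0x8b]

RES = [ 0x8b  0x3b  0x96  0xad  0x50  0x94  0x17  0x8b ]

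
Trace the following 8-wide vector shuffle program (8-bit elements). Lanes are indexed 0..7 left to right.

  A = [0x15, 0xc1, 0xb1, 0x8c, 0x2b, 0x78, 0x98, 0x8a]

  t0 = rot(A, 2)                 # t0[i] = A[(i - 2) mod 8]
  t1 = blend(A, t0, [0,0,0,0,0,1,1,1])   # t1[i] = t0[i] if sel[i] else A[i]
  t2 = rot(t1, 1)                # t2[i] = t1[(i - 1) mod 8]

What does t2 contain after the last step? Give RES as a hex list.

→ t0 |98|8a|15|c1|b1|8c|2b|78|
→ t1 |15|c1|b1|8c|2b|8c|2b|78|
→ t2 |78|15|c1|b1|8c|2b|8c|2b|

RES = [0x78, 0x15, 0xc1, 0xb1, 0x8c, 0x2b, 0x8c, 0x2b]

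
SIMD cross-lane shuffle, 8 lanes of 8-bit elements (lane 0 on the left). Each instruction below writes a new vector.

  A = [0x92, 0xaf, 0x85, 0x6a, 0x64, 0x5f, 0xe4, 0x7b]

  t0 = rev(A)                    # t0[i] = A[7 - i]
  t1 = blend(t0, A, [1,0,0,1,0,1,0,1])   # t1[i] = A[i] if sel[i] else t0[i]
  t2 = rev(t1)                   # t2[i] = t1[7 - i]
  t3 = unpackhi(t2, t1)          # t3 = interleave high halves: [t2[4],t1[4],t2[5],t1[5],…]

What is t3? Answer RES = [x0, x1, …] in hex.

t0 = [0x7b, 0xe4, 0x5f, 0x64, 0x6a, 0x85, 0xaf, 0x92]
t1 = [0x92, 0xe4, 0x5f, 0x6a, 0x6a, 0x5f, 0xaf, 0x7b]
t2 = [0x7b, 0xaf, 0x5f, 0x6a, 0x6a, 0x5f, 0xe4, 0x92]
t3 = [0x6a, 0x6a, 0x5f, 0x5f, 0xe4, 0xaf, 0x92, 0x7b]

RES = [ 0x6a  0x6a  0x5f  0x5f  0xe4  0xaf  0x92  0x7b ]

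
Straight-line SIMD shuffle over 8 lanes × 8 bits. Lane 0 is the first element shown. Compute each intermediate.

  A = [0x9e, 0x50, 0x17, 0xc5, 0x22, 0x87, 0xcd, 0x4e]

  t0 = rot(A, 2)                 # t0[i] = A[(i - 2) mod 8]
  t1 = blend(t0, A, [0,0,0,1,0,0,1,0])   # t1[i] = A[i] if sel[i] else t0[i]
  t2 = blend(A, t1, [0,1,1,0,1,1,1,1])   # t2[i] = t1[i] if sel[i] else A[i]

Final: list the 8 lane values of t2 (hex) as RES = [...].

RES = [0x9e, 0x4e, 0x9e, 0xc5, 0x17, 0xc5, 0xcd, 0x87]

t0 = [0xcd, 0x4e, 0x9e, 0x50, 0x17, 0xc5, 0x22, 0x87]
t1 = [0xcd, 0x4e, 0x9e, 0xc5, 0x17, 0xc5, 0xcd, 0x87]
t2 = [0x9e, 0x4e, 0x9e, 0xc5, 0x17, 0xc5, 0xcd, 0x87]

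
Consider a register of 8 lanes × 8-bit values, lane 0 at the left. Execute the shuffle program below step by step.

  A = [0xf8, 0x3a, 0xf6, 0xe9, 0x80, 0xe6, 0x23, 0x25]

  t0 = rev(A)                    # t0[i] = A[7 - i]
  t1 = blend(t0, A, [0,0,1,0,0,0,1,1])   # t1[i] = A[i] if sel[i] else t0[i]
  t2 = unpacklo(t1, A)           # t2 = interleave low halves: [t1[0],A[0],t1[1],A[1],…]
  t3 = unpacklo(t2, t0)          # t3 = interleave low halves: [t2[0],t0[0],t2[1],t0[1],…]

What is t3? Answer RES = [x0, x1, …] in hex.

RES = [0x25, 0x25, 0xf8, 0x23, 0x23, 0xe6, 0x3a, 0x80]

t0 = [0x25, 0x23, 0xe6, 0x80, 0xe9, 0xf6, 0x3a, 0xf8]
t1 = [0x25, 0x23, 0xf6, 0x80, 0xe9, 0xf6, 0x23, 0x25]
t2 = [0x25, 0xf8, 0x23, 0x3a, 0xf6, 0xf6, 0x80, 0xe9]
t3 = [0x25, 0x25, 0xf8, 0x23, 0x23, 0xe6, 0x3a, 0x80]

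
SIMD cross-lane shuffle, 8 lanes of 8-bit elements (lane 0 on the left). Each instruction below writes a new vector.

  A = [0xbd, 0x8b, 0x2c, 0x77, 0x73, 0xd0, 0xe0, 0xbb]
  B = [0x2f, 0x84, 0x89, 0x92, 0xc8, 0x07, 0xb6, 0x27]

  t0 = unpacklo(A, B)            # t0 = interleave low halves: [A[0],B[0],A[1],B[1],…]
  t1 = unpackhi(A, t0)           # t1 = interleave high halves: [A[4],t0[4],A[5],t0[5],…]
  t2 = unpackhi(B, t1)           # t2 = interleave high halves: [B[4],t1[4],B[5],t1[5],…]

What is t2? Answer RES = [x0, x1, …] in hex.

RES = [0xc8, 0xe0, 0x07, 0x77, 0xb6, 0xbb, 0x27, 0x92]

→ t0 |bd|2f|8b|84|2c|89|77|92|
→ t1 |73|2c|d0|89|e0|77|bb|92|
→ t2 |c8|e0|07|77|b6|bb|27|92|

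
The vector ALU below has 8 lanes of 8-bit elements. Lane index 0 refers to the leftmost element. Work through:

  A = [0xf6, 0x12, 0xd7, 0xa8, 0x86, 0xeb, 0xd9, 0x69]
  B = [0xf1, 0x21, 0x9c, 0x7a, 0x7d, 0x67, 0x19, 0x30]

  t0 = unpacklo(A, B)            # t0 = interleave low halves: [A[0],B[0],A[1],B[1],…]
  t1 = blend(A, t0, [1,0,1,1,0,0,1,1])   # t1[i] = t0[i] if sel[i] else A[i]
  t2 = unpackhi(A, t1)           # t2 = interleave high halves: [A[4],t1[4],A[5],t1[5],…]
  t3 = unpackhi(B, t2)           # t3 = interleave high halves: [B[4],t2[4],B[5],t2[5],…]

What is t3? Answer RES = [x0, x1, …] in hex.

RES = [0x7d, 0xd9, 0x67, 0xa8, 0x19, 0x69, 0x30, 0x7a]

→ t0 |f6|f1|12|21|d7|9c|a8|7a|
→ t1 |f6|12|12|21|86|eb|a8|7a|
→ t2 |86|86|eb|eb|d9|a8|69|7a|
→ t3 |7d|d9|67|a8|19|69|30|7a|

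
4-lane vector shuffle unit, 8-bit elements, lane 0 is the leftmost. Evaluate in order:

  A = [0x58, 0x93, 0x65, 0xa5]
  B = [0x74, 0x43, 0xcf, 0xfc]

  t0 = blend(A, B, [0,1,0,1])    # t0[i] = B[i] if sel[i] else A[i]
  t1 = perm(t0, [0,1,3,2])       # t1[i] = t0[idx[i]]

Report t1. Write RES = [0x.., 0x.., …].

t0 = [0x58, 0x43, 0x65, 0xfc]
t1 = [0x58, 0x43, 0xfc, 0x65]

RES = [ 0x58  0x43  0xfc  0x65 ]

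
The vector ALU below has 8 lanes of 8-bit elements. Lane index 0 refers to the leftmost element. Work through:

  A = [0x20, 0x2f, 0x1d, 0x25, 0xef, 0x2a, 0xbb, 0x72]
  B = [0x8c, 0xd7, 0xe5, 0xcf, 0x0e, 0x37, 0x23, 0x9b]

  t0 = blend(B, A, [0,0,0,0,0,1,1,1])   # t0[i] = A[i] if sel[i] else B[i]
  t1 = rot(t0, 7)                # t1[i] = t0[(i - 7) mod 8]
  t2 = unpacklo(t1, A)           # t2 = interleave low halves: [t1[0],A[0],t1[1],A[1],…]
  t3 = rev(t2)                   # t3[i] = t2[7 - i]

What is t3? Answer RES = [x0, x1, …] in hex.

  t0: 8c d7 e5 cf 0e 2a bb 72
  t1: d7 e5 cf 0e 2a bb 72 8c
  t2: d7 20 e5 2f cf 1d 0e 25
  t3: 25 0e 1d cf 2f e5 20 d7

RES = [ 0x25  0x0e  0x1d  0xcf  0x2f  0xe5  0x20  0xd7 ]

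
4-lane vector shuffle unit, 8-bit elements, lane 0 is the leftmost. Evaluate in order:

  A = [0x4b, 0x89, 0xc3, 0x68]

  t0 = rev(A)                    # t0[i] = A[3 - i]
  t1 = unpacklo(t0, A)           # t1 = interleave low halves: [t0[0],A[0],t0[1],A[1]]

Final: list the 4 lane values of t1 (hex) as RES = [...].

→ t0 |68|c3|89|4b|
→ t1 |68|4b|c3|89|

RES = [0x68, 0x4b, 0xc3, 0x89]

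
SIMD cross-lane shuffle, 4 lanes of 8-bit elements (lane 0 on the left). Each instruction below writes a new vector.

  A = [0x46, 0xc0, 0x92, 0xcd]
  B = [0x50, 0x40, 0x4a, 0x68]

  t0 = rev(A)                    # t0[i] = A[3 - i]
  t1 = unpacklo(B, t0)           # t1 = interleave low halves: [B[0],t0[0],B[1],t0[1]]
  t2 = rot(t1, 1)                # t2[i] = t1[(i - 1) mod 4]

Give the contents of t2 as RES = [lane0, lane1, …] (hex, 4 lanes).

  t0: cd 92 c0 46
  t1: 50 cd 40 92
  t2: 92 50 cd 40

RES = [ 0x92  0x50  0xcd  0x40 ]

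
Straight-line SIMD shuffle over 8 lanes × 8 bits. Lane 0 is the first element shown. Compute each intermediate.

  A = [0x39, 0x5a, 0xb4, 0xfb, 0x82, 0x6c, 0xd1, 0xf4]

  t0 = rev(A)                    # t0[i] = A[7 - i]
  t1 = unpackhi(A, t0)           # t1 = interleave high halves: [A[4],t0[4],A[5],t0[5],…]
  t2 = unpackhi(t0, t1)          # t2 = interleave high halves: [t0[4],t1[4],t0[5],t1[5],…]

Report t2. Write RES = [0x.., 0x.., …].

  t0: f4 d1 6c 82 fb b4 5a 39
  t1: 82 fb 6c b4 d1 5a f4 39
  t2: fb d1 b4 5a 5a f4 39 39

RES = [ 0xfb  0xd1  0xb4  0x5a  0x5a  0xf4  0x39  0x39 ]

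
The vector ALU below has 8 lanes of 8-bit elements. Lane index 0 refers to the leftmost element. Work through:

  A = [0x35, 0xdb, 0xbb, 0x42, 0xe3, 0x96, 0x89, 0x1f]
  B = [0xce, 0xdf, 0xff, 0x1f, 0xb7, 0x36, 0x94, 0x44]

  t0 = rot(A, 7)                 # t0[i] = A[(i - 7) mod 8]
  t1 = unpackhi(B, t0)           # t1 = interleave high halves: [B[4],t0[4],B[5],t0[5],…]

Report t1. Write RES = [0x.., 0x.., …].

RES = [0xb7, 0x96, 0x36, 0x89, 0x94, 0x1f, 0x44, 0x35]

  t0: db bb 42 e3 96 89 1f 35
  t1: b7 96 36 89 94 1f 44 35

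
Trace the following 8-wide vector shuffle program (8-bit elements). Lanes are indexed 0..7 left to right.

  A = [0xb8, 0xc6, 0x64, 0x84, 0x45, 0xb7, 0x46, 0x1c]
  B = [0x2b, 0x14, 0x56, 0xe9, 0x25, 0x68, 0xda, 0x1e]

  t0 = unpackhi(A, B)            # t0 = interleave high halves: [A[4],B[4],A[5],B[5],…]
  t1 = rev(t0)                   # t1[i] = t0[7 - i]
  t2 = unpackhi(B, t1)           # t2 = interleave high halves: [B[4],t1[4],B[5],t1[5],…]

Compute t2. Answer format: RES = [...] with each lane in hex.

RES = [ 0x25  0x68  0x68  0xb7  0xda  0x25  0x1e  0x45 ]

t0 = [0x45, 0x25, 0xb7, 0x68, 0x46, 0xda, 0x1c, 0x1e]
t1 = [0x1e, 0x1c, 0xda, 0x46, 0x68, 0xb7, 0x25, 0x45]
t2 = [0x25, 0x68, 0x68, 0xb7, 0xda, 0x25, 0x1e, 0x45]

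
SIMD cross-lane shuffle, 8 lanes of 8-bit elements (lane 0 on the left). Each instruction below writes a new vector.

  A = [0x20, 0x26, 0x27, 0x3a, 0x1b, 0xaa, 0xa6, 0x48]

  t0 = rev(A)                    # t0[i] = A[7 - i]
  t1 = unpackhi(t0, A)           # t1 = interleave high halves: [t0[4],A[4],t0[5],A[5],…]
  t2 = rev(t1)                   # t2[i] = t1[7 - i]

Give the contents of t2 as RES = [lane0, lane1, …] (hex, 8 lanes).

t0 = [0x48, 0xa6, 0xaa, 0x1b, 0x3a, 0x27, 0x26, 0x20]
t1 = [0x3a, 0x1b, 0x27, 0xaa, 0x26, 0xa6, 0x20, 0x48]
t2 = [0x48, 0x20, 0xa6, 0x26, 0xaa, 0x27, 0x1b, 0x3a]

RES = [0x48, 0x20, 0xa6, 0x26, 0xaa, 0x27, 0x1b, 0x3a]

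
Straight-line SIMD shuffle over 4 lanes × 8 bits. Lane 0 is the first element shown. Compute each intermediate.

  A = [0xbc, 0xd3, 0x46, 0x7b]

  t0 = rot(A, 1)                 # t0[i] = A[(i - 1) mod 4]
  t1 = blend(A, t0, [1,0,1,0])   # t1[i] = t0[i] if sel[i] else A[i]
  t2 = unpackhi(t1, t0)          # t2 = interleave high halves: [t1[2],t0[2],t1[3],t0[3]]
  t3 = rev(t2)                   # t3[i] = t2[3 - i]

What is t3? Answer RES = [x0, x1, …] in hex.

→ t0 |7b|bc|d3|46|
→ t1 |7b|d3|d3|7b|
→ t2 |d3|d3|7b|46|
→ t3 |46|7b|d3|d3|

RES = [ 0x46  0x7b  0xd3  0xd3 ]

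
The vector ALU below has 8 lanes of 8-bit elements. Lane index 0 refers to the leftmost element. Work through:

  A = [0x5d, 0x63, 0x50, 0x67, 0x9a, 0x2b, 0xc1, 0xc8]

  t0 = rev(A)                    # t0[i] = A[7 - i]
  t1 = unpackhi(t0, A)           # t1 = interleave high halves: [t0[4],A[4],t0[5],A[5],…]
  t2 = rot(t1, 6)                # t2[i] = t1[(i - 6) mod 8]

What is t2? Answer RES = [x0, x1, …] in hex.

→ t0 |c8|c1|2b|9a|67|50|63|5d|
→ t1 |67|9a|50|2b|63|c1|5d|c8|
→ t2 |50|2b|63|c1|5d|c8|67|9a|

RES = [0x50, 0x2b, 0x63, 0xc1, 0x5d, 0xc8, 0x67, 0x9a]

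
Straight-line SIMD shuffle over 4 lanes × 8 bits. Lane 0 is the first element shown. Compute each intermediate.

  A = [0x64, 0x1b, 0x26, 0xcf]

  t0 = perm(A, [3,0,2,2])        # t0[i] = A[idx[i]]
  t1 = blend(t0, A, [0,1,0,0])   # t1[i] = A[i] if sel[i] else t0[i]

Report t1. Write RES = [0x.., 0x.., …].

  t0: cf 64 26 26
  t1: cf 1b 26 26

RES = [ 0xcf  0x1b  0x26  0x26 ]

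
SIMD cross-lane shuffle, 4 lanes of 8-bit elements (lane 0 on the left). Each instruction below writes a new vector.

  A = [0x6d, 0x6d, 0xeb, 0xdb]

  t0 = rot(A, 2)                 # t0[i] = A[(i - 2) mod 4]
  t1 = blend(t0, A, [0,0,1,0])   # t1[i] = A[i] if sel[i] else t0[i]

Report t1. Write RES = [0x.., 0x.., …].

t0 = [0xeb, 0xdb, 0x6d, 0x6d]
t1 = [0xeb, 0xdb, 0xeb, 0x6d]

RES = [0xeb, 0xdb, 0xeb, 0x6d]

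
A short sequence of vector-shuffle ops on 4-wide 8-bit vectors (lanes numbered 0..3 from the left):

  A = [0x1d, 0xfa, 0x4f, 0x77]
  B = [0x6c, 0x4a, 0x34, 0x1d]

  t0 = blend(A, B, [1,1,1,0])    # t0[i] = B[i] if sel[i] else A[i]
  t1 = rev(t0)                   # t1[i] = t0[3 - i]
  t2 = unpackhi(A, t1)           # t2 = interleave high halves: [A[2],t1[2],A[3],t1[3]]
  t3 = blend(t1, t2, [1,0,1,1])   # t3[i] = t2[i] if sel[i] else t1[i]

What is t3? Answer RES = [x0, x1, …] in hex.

  t0: 6c 4a 34 77
  t1: 77 34 4a 6c
  t2: 4f 4a 77 6c
  t3: 4f 34 77 6c

RES = [0x4f, 0x34, 0x77, 0x6c]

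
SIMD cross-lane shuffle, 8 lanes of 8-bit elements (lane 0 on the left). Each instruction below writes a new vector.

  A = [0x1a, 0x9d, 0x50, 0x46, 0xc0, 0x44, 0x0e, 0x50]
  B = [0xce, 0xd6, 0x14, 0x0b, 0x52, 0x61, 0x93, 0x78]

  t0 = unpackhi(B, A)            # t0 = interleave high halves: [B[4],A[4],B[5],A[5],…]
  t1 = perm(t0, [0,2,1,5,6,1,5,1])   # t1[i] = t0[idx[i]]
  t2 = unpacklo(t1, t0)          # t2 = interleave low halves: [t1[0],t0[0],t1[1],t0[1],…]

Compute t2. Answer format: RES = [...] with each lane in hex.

→ t0 |52|c0|61|44|93|0e|78|50|
→ t1 |52|61|c0|0e|78|c0|0e|c0|
→ t2 |52|52|61|c0|c0|61|0e|44|

RES = [ 0x52  0x52  0x61  0xc0  0xc0  0x61  0x0e  0x44 ]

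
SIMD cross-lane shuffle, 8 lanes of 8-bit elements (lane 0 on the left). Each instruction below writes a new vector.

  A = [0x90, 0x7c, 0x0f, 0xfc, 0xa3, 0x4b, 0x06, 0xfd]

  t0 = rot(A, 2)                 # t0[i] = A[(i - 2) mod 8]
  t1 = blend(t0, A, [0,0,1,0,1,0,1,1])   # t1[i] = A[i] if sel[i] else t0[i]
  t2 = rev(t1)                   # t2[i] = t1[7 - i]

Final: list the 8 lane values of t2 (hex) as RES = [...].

  t0: 06 fd 90 7c 0f fc a3 4b
  t1: 06 fd 0f 7c a3 fc 06 fd
  t2: fd 06 fc a3 7c 0f fd 06

RES = [ 0xfd  0x06  0xfc  0xa3  0x7c  0x0f  0xfd  0x06 ]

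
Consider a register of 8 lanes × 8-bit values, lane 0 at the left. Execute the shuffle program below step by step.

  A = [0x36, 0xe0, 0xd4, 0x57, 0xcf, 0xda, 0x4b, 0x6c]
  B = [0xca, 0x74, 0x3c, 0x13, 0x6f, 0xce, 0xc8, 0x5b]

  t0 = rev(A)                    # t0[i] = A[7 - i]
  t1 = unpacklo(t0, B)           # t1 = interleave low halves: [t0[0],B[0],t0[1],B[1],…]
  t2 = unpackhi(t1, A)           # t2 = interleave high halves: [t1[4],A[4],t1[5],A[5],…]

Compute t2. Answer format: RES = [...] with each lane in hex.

→ t0 |6c|4b|da|cf|57|d4|e0|36|
→ t1 |6c|ca|4b|74|da|3c|cf|13|
→ t2 |da|cf|3c|da|cf|4b|13|6c|

RES = [ 0xda  0xcf  0x3c  0xda  0xcf  0x4b  0x13  0x6c ]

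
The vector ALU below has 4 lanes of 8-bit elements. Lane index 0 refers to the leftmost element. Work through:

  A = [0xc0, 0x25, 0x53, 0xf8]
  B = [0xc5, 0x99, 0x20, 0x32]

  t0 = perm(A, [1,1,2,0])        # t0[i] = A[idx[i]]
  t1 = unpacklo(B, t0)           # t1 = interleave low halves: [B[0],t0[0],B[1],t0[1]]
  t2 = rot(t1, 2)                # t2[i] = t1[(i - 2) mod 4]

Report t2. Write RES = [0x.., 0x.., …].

RES = [0x99, 0x25, 0xc5, 0x25]

  t0: 25 25 53 c0
  t1: c5 25 99 25
  t2: 99 25 c5 25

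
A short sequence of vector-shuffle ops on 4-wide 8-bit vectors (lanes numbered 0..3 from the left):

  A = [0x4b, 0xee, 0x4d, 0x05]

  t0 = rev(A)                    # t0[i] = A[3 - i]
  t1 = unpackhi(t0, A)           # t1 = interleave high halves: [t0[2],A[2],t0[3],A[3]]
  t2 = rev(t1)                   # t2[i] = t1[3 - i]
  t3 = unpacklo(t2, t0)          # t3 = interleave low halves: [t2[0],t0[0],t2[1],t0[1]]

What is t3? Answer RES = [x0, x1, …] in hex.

t0 = [0x05, 0x4d, 0xee, 0x4b]
t1 = [0xee, 0x4d, 0x4b, 0x05]
t2 = [0x05, 0x4b, 0x4d, 0xee]
t3 = [0x05, 0x05, 0x4b, 0x4d]

RES = [ 0x05  0x05  0x4b  0x4d ]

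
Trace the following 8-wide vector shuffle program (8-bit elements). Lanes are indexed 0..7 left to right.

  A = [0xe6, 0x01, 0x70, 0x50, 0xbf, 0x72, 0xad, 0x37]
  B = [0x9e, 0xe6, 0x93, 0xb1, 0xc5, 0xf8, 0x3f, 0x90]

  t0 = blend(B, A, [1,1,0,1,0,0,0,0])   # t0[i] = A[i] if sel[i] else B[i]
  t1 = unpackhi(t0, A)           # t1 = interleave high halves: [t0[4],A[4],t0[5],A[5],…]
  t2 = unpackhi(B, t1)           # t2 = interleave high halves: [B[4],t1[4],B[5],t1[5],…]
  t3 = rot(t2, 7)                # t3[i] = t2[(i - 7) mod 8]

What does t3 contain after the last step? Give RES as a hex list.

RES = [0x3f, 0xf8, 0xad, 0x3f, 0x90, 0x90, 0x37, 0xc5]

t0 = [0xe6, 0x01, 0x93, 0x50, 0xc5, 0xf8, 0x3f, 0x90]
t1 = [0xc5, 0xbf, 0xf8, 0x72, 0x3f, 0xad, 0x90, 0x37]
t2 = [0xc5, 0x3f, 0xf8, 0xad, 0x3f, 0x90, 0x90, 0x37]
t3 = [0x3f, 0xf8, 0xad, 0x3f, 0x90, 0x90, 0x37, 0xc5]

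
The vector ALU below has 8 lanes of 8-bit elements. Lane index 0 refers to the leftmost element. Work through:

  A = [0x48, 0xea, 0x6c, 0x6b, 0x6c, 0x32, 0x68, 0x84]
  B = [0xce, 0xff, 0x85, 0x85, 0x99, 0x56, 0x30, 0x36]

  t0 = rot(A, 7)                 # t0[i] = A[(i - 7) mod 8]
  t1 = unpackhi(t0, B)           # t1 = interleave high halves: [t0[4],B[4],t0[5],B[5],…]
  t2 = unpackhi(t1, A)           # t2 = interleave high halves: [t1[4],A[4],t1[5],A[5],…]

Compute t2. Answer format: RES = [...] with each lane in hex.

RES = [0x84, 0x6c, 0x30, 0x32, 0x48, 0x68, 0x36, 0x84]

t0 = [0xea, 0x6c, 0x6b, 0x6c, 0x32, 0x68, 0x84, 0x48]
t1 = [0x32, 0x99, 0x68, 0x56, 0x84, 0x30, 0x48, 0x36]
t2 = [0x84, 0x6c, 0x30, 0x32, 0x48, 0x68, 0x36, 0x84]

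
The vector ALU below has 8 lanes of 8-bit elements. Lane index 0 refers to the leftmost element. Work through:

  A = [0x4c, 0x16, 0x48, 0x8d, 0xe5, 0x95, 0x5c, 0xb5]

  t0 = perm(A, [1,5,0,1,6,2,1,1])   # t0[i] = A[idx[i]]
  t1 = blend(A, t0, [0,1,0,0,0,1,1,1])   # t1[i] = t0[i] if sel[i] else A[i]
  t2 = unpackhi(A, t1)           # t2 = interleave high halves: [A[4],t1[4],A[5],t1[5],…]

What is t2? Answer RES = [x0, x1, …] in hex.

  t0: 16 95 4c 16 5c 48 16 16
  t1: 4c 95 48 8d e5 48 16 16
  t2: e5 e5 95 48 5c 16 b5 16

RES = [ 0xe5  0xe5  0x95  0x48  0x5c  0x16  0xb5  0x16 ]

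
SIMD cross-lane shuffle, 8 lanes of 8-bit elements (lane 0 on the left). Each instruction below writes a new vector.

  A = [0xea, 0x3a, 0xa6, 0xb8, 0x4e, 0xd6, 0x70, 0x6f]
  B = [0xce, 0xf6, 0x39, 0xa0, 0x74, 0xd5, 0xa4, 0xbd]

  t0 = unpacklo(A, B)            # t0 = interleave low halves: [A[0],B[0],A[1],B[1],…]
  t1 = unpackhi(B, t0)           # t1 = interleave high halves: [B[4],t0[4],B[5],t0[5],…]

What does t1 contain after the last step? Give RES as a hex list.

RES = [ 0x74  0xa6  0xd5  0x39  0xa4  0xb8  0xbd  0xa0 ]

→ t0 |ea|ce|3a|f6|a6|39|b8|a0|
→ t1 |74|a6|d5|39|a4|b8|bd|a0|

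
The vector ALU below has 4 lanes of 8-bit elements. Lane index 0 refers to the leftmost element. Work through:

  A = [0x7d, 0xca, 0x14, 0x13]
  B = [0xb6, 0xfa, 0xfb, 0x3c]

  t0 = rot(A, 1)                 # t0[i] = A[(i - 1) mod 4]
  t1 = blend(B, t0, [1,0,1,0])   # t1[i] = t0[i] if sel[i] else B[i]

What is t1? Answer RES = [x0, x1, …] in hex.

RES = [0x13, 0xfa, 0xca, 0x3c]

→ t0 |13|7d|ca|14|
→ t1 |13|fa|ca|3c|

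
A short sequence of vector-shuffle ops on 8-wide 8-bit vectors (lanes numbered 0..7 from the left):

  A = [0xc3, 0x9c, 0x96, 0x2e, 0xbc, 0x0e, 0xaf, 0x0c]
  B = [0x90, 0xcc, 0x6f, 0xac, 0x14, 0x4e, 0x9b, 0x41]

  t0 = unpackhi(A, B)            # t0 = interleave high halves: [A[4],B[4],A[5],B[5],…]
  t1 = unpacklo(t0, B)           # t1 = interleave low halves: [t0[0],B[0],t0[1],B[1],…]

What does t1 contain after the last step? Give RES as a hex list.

RES = [ 0xbc  0x90  0x14  0xcc  0x0e  0x6f  0x4e  0xac ]

t0 = [0xbc, 0x14, 0x0e, 0x4e, 0xaf, 0x9b, 0x0c, 0x41]
t1 = [0xbc, 0x90, 0x14, 0xcc, 0x0e, 0x6f, 0x4e, 0xac]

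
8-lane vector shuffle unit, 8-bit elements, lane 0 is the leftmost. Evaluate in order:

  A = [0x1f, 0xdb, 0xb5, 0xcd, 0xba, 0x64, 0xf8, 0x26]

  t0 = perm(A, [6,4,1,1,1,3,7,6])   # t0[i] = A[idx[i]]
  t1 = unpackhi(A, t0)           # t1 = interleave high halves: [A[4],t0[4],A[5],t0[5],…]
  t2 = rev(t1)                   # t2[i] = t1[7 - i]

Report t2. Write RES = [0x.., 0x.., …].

  t0: f8 ba db db db cd 26 f8
  t1: ba db 64 cd f8 26 26 f8
  t2: f8 26 26 f8 cd 64 db ba

RES = [0xf8, 0x26, 0x26, 0xf8, 0xcd, 0x64, 0xdb, 0xba]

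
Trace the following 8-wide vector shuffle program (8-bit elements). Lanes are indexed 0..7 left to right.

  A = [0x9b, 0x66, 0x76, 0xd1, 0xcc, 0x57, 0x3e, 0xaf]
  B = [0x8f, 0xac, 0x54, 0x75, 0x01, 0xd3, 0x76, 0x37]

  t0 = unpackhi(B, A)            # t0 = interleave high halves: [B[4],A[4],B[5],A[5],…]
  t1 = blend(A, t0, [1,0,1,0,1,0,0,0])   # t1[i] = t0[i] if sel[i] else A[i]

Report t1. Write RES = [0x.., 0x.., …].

→ t0 |01|cc|d3|57|76|3e|37|af|
→ t1 |01|66|d3|d1|76|57|3e|af|

RES = [ 0x01  0x66  0xd3  0xd1  0x76  0x57  0x3e  0xaf ]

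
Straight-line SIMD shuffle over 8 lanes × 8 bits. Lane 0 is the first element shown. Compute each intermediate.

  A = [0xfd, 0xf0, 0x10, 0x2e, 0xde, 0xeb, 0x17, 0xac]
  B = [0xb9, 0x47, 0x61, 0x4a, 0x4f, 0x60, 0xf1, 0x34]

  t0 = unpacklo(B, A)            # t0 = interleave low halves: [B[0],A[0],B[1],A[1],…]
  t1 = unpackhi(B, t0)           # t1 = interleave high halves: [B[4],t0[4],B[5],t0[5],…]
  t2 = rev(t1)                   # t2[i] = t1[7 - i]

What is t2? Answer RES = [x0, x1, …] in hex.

→ t0 |b9|fd|47|f0|61|10|4a|2e|
→ t1 |4f|61|60|10|f1|4a|34|2e|
→ t2 |2e|34|4a|f1|10|60|61|4f|

RES = [ 0x2e  0x34  0x4a  0xf1  0x10  0x60  0x61  0x4f ]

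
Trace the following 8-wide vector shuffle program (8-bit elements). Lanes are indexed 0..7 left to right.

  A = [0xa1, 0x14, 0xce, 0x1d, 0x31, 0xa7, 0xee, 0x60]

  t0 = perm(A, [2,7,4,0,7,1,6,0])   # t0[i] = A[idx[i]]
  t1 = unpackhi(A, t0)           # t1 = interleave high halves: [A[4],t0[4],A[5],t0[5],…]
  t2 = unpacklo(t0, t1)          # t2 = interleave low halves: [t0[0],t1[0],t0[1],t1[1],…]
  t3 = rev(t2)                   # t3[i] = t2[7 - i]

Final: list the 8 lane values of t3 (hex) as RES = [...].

  t0: ce 60 31 a1 60 14 ee a1
  t1: 31 60 a7 14 ee ee 60 a1
  t2: ce 31 60 60 31 a7 a1 14
  t3: 14 a1 a7 31 60 60 31 ce

RES = [ 0x14  0xa1  0xa7  0x31  0x60  0x60  0x31  0xce ]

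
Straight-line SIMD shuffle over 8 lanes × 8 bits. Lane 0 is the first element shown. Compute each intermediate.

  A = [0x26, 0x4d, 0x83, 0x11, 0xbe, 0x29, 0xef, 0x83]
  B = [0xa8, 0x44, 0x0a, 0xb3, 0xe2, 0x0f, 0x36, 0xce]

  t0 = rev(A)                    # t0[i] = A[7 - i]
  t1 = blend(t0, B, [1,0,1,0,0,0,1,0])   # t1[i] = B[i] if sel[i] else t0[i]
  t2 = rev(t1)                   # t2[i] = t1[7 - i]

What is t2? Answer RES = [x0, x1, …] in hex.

RES = [ 0x26  0x36  0x83  0x11  0xbe  0x0a  0xef  0xa8 ]

t0 = [0x83, 0xef, 0x29, 0xbe, 0x11, 0x83, 0x4d, 0x26]
t1 = [0xa8, 0xef, 0x0a, 0xbe, 0x11, 0x83, 0x36, 0x26]
t2 = [0x26, 0x36, 0x83, 0x11, 0xbe, 0x0a, 0xef, 0xa8]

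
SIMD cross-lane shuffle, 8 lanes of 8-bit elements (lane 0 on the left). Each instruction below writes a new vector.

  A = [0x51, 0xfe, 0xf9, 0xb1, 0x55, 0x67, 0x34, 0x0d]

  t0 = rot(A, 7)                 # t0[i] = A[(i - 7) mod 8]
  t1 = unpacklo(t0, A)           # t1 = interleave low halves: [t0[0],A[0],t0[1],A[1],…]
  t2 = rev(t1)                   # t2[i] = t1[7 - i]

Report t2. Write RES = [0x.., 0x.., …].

→ t0 |fe|f9|b1|55|67|34|0d|51|
→ t1 |fe|51|f9|fe|b1|f9|55|b1|
→ t2 |b1|55|f9|b1|fe|f9|51|fe|

RES = [ 0xb1  0x55  0xf9  0xb1  0xfe  0xf9  0x51  0xfe ]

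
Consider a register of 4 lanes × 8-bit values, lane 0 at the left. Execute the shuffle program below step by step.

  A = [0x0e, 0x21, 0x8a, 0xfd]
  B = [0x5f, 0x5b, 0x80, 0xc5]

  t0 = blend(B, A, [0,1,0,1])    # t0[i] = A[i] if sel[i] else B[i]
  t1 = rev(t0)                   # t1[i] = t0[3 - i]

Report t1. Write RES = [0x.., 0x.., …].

→ t0 |5f|21|80|fd|
→ t1 |fd|80|21|5f|

RES = [ 0xfd  0x80  0x21  0x5f ]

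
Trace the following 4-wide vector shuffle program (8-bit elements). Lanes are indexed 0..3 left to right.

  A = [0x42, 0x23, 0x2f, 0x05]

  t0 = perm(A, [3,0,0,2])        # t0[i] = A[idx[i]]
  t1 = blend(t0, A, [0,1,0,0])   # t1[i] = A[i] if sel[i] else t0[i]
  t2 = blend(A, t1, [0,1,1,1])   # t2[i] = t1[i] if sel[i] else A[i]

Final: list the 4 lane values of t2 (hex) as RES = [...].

RES = [ 0x42  0x23  0x42  0x2f ]

t0 = [0x05, 0x42, 0x42, 0x2f]
t1 = [0x05, 0x23, 0x42, 0x2f]
t2 = [0x42, 0x23, 0x42, 0x2f]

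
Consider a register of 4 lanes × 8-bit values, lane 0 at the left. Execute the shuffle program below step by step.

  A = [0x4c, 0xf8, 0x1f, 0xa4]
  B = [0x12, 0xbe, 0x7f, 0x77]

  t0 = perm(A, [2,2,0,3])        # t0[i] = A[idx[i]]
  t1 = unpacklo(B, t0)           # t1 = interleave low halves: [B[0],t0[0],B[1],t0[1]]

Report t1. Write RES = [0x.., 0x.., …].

RES = [ 0x12  0x1f  0xbe  0x1f ]

t0 = [0x1f, 0x1f, 0x4c, 0xa4]
t1 = [0x12, 0x1f, 0xbe, 0x1f]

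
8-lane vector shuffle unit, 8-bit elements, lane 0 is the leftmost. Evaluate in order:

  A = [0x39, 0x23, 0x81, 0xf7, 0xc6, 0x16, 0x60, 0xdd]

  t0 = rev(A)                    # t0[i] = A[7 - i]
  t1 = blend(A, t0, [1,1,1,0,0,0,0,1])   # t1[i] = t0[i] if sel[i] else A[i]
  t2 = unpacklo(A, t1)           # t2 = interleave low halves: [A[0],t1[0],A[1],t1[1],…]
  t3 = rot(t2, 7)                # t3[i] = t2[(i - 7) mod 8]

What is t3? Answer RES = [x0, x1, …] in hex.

RES = [ 0xdd  0x23  0x60  0x81  0x16  0xf7  0xf7  0x39 ]

→ t0 |dd|60|16|c6|f7|81|23|39|
→ t1 |dd|60|16|f7|c6|16|60|39|
→ t2 |39|dd|23|60|81|16|f7|f7|
→ t3 |dd|23|60|81|16|f7|f7|39|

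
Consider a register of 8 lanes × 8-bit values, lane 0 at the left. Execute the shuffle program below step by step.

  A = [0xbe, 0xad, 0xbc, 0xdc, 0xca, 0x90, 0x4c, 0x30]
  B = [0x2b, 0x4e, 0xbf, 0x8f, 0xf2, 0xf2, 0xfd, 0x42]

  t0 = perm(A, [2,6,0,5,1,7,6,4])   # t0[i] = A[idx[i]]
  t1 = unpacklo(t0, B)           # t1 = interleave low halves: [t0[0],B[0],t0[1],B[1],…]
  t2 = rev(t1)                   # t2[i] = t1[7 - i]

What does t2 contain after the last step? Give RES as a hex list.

RES = [0x8f, 0x90, 0xbf, 0xbe, 0x4e, 0x4c, 0x2b, 0xbc]

→ t0 |bc|4c|be|90|ad|30|4c|ca|
→ t1 |bc|2b|4c|4e|be|bf|90|8f|
→ t2 |8f|90|bf|be|4e|4c|2b|bc|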